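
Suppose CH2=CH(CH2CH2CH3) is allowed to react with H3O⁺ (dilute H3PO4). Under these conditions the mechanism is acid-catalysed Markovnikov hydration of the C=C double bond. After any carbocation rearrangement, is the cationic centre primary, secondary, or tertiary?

Step 1: Electrophilic addition begins with the π(C=C) electrons forming a bond to the proton of H3O⁺. Following Markovnikov's rule, the resulting cation is secondary. H2O is released.
No single 1,2-shift to an adjacent carbon would give a more-substituted cation, so no rearrangement occurs.

secondary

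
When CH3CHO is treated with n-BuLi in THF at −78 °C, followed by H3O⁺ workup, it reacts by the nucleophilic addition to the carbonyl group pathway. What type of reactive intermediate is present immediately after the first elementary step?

Step 1: Nucleophilic addition: the carbanion-like carbon of n-BuLi adds to the carbonyl carbon, pushing the π(C=O) electron pair onto oxygen and giving a tetrahedral alkoxide.
After step 1 the species present is a tetrahedral alkoxide intermediate.

tetrahedral alkoxide intermediate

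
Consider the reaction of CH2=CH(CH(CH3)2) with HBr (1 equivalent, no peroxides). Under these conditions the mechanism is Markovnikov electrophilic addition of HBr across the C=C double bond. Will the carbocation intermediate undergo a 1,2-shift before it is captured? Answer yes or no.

The first-formed carbocation is secondary.
The adjacent isopropyl carbon already bears 2 other carbon substituents and has a hydrogen to migrate; after a 1,2-hydride shift from that carbon the positive charge sits on a tertiary centre.
Tertiary is more stable than secondary, so the shift occurs.

yes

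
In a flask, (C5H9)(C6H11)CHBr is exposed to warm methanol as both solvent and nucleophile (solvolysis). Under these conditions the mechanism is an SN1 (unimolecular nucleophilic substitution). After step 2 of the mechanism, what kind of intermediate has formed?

Step 1: Unassisted departure of Br⁻ (taking the C–Br bonding pair) generates a secondary carbocation.
Step 2: A 1,2-hydride shift from the adjacent cyclohexyl carbon moves the positive charge from the secondary centre to an adjacent carbon, generating a more stable tertiary carbocation.
After step 2 the species present is a tertiary carbocation.

tertiary carbocation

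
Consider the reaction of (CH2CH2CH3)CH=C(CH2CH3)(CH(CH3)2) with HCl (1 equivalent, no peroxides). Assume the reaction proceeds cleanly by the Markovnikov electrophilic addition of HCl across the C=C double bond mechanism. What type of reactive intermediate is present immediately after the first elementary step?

Step 1: Electrophilic addition begins with the π(C=C) electrons forming a bond to the proton of HCl. Following Markovnikov's rule, the resulting cation is tertiary. The H–Cl bond breaks heterolytically, releasing Cl⁻.
After step 1 the species present is a tertiary carbocation.

tertiary carbocation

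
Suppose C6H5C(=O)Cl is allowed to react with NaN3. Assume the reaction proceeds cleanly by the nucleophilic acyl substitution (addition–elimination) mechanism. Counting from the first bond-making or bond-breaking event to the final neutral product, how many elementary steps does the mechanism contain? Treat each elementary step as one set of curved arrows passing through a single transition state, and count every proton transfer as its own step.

2

Step 1: A lone pair on the N of N3⁻ attacks the electrophilic acyl carbon; the π(C=O) electrons move onto oxygen, giving a tetrahedral intermediate.
Step 2: Elimination step: re-formation of the carbonyl π bond drives out Cl⁻, giving the new acyl compound.
Total: 2 elementary steps.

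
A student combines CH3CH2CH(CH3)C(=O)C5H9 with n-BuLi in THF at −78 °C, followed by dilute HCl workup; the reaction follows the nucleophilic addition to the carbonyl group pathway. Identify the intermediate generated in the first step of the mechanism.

Step 1: the carbanion-like carbon of n-BuLi attacks the sp² carbonyl carbon; the C=O π bond breaks and the electrons end up as a lone pair on the alkoxide oxygen of the tetrahedral intermediate.
After step 1 the species present is a tetrahedral alkoxide intermediate.

tetrahedral alkoxide intermediate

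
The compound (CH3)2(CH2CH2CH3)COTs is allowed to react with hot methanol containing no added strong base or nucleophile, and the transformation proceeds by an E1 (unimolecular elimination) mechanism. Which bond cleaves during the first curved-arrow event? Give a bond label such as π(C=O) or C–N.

Step 1: The C–O bond breaks with both electrons going to the tosylate; TsO⁻ leaves and a tertiary carbocation remains.
The bond broken in this step is the C–O bond.

C–O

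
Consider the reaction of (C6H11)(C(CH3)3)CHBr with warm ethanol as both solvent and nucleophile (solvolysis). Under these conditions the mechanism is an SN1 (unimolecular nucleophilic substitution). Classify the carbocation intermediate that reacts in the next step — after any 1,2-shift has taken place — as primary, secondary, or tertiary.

tertiary

Step 1: Rate-determining heterolysis of the C–Br bond gives Br⁻ and a secondary carbocation.
Step 2: A hydride (H with its bonding pair) migrates from the adjacent cyclohexyl carbon to the cationic centre — a 1,2-hydride shift — upgrading the secondary cation to a tertiary one.
The cation rearranges from secondary to tertiary via a 1,2-hydride shift from the adjacent cyclohexyl carbon; the tertiary cation is what reacts next.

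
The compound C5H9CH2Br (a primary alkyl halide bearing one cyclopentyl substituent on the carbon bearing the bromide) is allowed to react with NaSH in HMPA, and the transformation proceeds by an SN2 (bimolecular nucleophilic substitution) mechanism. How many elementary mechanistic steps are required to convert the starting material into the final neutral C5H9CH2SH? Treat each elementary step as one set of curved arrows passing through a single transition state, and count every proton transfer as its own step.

Step 1: Backside attack by HS⁻ on the carbon bearing the bromide: the new C–S bond forms as the C–Br bond breaks, with Walden inversion at carbon.
Total: 1 elementary step.

1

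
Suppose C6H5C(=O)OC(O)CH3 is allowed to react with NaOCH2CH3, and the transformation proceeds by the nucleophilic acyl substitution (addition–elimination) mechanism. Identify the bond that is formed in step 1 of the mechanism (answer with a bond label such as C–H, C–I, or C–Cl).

C–O

Step 1: A lone pair on the O of CH3CH2O⁻ attacks the electrophilic acyl carbon; the π(C=O) electrons move onto oxygen, giving a tetrahedral intermediate.
The bond formed in this step is the C–O bond.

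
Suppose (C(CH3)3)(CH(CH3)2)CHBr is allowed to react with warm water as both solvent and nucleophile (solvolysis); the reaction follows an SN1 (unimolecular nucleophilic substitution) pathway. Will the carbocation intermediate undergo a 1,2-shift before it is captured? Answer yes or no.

yes

The first-formed carbocation is secondary.
The adjacent isopropyl carbon already bears 2 other carbon substituents and has a hydrogen to migrate; after a 1,2-hydride shift from that carbon the positive charge sits on a tertiary centre.
Tertiary is more stable than secondary, so the shift occurs.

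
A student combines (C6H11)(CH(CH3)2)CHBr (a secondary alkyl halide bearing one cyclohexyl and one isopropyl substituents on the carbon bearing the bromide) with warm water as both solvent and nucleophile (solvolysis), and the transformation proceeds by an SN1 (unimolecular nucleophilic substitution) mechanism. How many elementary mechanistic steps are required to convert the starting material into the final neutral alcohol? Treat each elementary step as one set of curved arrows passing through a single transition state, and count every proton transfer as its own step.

Step 1: The C–Br bond breaks with both electrons going to the bromide; Br⁻ leaves and a secondary carbocation remains.
Step 2: A hydride (H with its bonding pair) migrates from the adjacent cyclohexyl carbon to the cationic centre — a 1,2-hydride shift — upgrading the secondary cation to a tertiary one.
Step 3: A lone pair on the oxygen of H2O attacks the carbocation, forming a new C–O σ-bond and an oxonium ion.
Step 4: Deprotonation of the oxonium oxygen by solvent water yields the neutral alcohol.
Total: 4 elementary steps.

4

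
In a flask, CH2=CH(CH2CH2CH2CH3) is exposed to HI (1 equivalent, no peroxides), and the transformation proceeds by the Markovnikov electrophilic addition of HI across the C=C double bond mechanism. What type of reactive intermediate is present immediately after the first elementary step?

Step 1: Protonation of the alkene by HI: the π bond acts as the nucleophile and picks up H⁺, giving the more stable (Markovnikov) secondary carbocation. The H–I bond breaks heterolytically, releasing I⁻.
After step 1 the species present is a secondary carbocation.

secondary carbocation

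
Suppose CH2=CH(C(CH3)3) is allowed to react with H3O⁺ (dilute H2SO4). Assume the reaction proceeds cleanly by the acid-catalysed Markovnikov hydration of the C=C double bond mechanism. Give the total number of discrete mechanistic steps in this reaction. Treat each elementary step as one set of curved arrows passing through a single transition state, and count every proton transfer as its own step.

Step 1: The π electrons of the C=C bond attack a proton of H3O⁺; Markovnikov addition places the new C–H on the less-substituted alkene carbon, so the positive charge ends up on the more-substituted carbon — a secondary carbocation. H2O is released.
Step 2: A methyl group with its bonding pair migrates from the adjacent tert-butyl carbon to the cationic centre — a 1,2-methyl shift — upgrading the secondary cation to a tertiary one.
Step 3: A lone pair on the oxygen of H2O attacks the carbocation, forming a C–O bond and an oxonium ion (a protonated alcohol).
Step 4: Proton transfer from the O–H of the oxonium ion to H2O completes the catalytic cycle and yields the alcohol.
Total: 4 elementary steps.

4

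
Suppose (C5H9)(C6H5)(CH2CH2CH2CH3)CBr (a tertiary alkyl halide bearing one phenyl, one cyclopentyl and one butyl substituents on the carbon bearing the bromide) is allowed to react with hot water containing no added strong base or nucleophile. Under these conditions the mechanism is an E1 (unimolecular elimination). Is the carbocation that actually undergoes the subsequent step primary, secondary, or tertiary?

Step 1: Ionisation: the C–Br σ-bond cleaves heterolytically; both bonding electrons depart with Br⁻, leaving a tertiary carbocation at the α-carbon.
No single 1,2-shift to an adjacent carbon would give a more-substituted cation, so no rearrangement occurs.

tertiary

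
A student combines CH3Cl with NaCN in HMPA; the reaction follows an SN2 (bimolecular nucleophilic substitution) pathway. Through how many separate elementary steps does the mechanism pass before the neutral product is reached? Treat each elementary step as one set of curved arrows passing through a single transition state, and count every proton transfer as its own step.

Step 1: The cyanide nucleophile donates a lone pair from C to the α-carbon in a backside attack; simultaneously the C–Cl σ-bond breaks and both of its electrons leave with Cl⁻. One concerted step with inversion of configuration.
Total: 1 elementary step.

1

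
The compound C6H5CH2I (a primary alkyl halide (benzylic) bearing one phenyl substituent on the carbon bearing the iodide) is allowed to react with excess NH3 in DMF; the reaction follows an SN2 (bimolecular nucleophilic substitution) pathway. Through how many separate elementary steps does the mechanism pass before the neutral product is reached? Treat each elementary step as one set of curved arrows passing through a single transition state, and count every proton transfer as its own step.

2

Step 1: A lone pair on the N of NH3 attacks the α-carbon from the back side while the C–I bond breaks; both bonding electrons leave with I⁻. The product of this concerted step is an alkylammonium ion.
Step 2: A second equivalent of NH3 removes a proton from the N, giving the neutral product.
Total: 2 elementary steps.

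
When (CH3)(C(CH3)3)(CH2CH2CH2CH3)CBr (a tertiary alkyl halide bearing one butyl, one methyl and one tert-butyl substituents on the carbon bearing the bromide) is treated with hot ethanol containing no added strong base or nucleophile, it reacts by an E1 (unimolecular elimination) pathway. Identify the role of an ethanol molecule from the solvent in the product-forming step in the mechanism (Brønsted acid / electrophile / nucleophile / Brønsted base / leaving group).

Step 2: An ethanol molecule (solvent) deprotonates a β-carbon; as the C–H bond breaks, those electrons form the new alkene π bond.
An ethanol molecule from the solvent in the product-forming step accepts a proton in a proton-transfer step — a Brønsted base.

Brønsted base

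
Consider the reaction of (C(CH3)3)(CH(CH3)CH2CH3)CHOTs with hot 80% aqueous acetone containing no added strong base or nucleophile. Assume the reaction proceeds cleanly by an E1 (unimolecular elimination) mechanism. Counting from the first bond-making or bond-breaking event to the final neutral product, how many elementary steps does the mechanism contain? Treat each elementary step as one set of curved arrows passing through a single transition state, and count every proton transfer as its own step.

Step 1: The C–O bond breaks with both electrons going to the tosylate; TsO⁻ leaves and a secondary carbocation remains.
Step 2: A hydride (H with its bonding pair) migrates from the adjacent sec-butyl carbon to the cationic centre — a 1,2-hydride shift — upgrading the secondary cation to a tertiary one.
Step 3: A water molecule (solvent) deprotonates a β-carbon; as the C–H bond breaks, those electrons form the new alkene π bond.
Total: 3 elementary steps.

3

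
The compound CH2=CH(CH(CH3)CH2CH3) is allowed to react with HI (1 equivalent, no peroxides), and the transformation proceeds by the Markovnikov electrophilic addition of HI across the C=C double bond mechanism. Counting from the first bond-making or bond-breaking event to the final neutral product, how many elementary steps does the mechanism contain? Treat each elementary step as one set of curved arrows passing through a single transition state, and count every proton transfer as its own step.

3

Step 1: Protonation of the alkene by HI: the π bond acts as the nucleophile and picks up H⁺, giving the more stable (Markovnikov) secondary carbocation. The H–I bond breaks heterolytically, releasing I⁻.
Step 2: A 1,2-hydride shift from the adjacent sec-butyl carbon moves the positive charge from the secondary centre to an adjacent carbon, generating a more stable tertiary carbocation.
Step 3: I⁻ captures the cation: a lone pair on I⁻ fills the empty p orbital, producing the alkyl halide product.
Total: 3 elementary steps.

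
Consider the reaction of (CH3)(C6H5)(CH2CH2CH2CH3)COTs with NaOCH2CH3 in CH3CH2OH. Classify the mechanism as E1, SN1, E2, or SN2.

E2

Conditions: a strong base with a tertiary substrate bearing a β-hydrogen.
These conditions are the textbook signature of the E2 pathway.
A strong (often hindered) base removes a β-H in concert with loss of the leaving group — bimolecular elimination.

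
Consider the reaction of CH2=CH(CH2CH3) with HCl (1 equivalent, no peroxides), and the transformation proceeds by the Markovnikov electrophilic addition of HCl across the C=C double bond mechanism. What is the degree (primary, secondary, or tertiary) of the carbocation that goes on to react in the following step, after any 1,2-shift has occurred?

secondary

Step 1: The π electrons of the C=C bond attack a proton of HCl; Markovnikov addition places the new C–H on the less-substituted alkene carbon, so the positive charge ends up on the more-substituted carbon — a secondary carbocation. The H–Cl bond breaks heterolytically, releasing Cl⁻.
No single 1,2-shift to an adjacent carbon would give a more-substituted cation, so no rearrangement occurs.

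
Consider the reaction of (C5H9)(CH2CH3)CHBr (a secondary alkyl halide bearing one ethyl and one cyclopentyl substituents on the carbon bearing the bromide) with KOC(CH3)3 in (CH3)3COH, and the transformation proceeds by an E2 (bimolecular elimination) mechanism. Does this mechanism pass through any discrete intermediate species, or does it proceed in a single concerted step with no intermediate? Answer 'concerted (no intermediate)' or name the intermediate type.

concerted (no intermediate)

Concerted anti-periplanar elimination: (CH3)3CO⁻ abstracts a β-H while Br⁻ leaves, and the C–H electrons become the new C=C π bond — all in a single transition state.
All bond changes occur in one transition state; no discrete intermediate is formed.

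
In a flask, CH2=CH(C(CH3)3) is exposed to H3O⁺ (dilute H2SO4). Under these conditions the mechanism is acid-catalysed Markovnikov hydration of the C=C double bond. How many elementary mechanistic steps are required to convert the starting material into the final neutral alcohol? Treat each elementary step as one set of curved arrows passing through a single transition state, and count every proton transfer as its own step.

4

Step 1: Protonation of the alkene by H3O⁺: the π bond acts as the nucleophile and picks up H⁺, giving the more stable (Markovnikov) secondary carbocation. H2O is released.
Step 2: A 1,2-methyl shift from the adjacent tert-butyl carbon moves the positive charge from the secondary centre to an adjacent carbon, generating a more stable tertiary carbocation.
Step 3: A lone pair on the oxygen of H2O attacks the carbocation, forming a C–O bond and an oxonium ion (a protonated alcohol).
Step 4: Deprotonation of the oxonium ion by a water molecule delivers the neutral alcohol and regenerates the acid catalyst.
Total: 4 elementary steps.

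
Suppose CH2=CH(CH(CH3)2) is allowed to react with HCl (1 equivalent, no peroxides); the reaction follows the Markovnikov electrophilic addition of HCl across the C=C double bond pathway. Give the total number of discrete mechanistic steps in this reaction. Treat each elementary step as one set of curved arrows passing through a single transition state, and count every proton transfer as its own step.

Step 1: Protonation of the alkene by HCl: the π bond acts as the nucleophile and picks up H⁺, giving the more stable (Markovnikov) secondary carbocation. The H–Cl bond breaks heterolytically, releasing Cl⁻.
Step 2: Carbocation rearrangement: a 1,2-hydride shift from the adjacent isopropyl carbon converts the initially-formed secondary cation into the more stable tertiary cation.
Step 3: The Cl⁻ anion donates a lone pair to the carbocation, forming the new C–Cl σ-bond and giving the neutral alkyl halide.
Total: 3 elementary steps.

3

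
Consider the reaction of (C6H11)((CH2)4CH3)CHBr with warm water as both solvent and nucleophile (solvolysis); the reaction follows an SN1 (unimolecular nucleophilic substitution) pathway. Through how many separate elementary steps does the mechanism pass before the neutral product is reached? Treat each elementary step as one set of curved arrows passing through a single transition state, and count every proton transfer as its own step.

4

Step 1: Rate-determining heterolysis of the C–Br bond gives Br⁻ and a secondary carbocation.
Step 2: A hydride (H with its bonding pair) migrates from the adjacent cyclohexyl carbon to the cationic centre — a 1,2-hydride shift — upgrading the secondary cation to a tertiary one.
Step 3: Nucleophilic capture: the oxygen of H2O bonds to the cationic carbon, producing an oxonium-ion intermediate.
Step 4: Deprotonation of the oxonium oxygen by solvent water yields the neutral alcohol.
Total: 4 elementary steps.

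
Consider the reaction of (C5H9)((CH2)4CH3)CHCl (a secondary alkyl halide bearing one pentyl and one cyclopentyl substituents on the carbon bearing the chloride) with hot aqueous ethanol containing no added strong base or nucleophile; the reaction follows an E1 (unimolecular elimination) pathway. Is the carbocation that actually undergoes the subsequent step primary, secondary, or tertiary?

Step 1: Ionisation: the C–Cl σ-bond cleaves heterolytically; both bonding electrons depart with Cl⁻, leaving a secondary carbocation at the α-carbon.
Step 2: A hydride (H with its bonding pair) migrates from the adjacent cyclopentyl carbon to the cationic centre — a 1,2-hydride shift — upgrading the secondary cation to a tertiary one.
The cation rearranges from secondary to tertiary via a 1,2-hydride shift from the adjacent cyclopentyl carbon; the tertiary cation is what reacts next.

tertiary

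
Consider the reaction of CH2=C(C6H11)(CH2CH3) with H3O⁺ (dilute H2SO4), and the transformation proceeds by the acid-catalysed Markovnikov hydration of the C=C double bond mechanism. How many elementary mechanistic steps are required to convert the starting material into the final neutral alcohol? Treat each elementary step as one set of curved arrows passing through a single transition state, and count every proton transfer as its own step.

3

Step 1: The π electrons of the C=C bond attack a proton of H3O⁺; Markovnikov addition places the new C–H on the less-substituted alkene carbon, so the positive charge ends up on the more-substituted carbon — a tertiary carbocation. H2O is released.
(No 1,2-shift: no single shift to an adjacent carbon would give a more stable cation.)
Step 2: Water acts as the nucleophile: an oxygen lone pair bonds to the cationic carbon, giving an oxonium-ion intermediate.
Step 3: Deprotonation of the oxonium ion by a water molecule delivers the neutral alcohol and regenerates the acid catalyst.
Total: 3 elementary steps.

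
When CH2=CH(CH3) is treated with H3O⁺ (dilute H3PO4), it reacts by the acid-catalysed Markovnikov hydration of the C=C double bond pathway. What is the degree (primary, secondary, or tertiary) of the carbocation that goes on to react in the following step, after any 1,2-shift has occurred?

Step 1: Electrophilic addition begins with the π(C=C) electrons forming a bond to the proton of H3O⁺. Following Markovnikov's rule, the resulting cation is secondary. H2O is released.
No single 1,2-shift to an adjacent carbon would give a more-substituted cation, so no rearrangement occurs.

secondary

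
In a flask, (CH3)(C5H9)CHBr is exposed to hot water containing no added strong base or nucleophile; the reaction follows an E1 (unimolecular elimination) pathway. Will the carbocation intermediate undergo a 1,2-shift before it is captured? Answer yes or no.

The first-formed carbocation is secondary.
The adjacent cyclopentyl carbon already bears 2 other carbon substituents and has a hydrogen to migrate; after a 1,2-hydride shift from that carbon the positive charge sits on a tertiary centre.
Tertiary is more stable than secondary, so the shift occurs.

yes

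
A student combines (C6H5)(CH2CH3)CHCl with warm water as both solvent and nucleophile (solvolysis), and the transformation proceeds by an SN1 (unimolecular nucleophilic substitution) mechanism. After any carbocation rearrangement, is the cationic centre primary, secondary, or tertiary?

Step 1: Rate-determining heterolysis of the C–Cl bond gives Cl⁻ and a secondary carbocation.
No single 1,2-shift to an adjacent carbon would give a more-substituted cation, so no rearrangement occurs.

secondary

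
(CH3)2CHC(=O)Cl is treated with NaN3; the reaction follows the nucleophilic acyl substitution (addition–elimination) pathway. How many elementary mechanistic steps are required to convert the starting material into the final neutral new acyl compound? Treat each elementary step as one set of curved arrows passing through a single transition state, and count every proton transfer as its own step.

2

Step 1: Nucleophilic addition of N3⁻ to the acyl carbon breaks the π(C=O) bond and yields a tetrahedral, anionic intermediate.
Step 2: Collapse of the tetrahedral intermediate: the alkoxide oxygen pushes its lone pair back to re-form C=O while Cl⁻ leaves.
Total: 2 elementary steps.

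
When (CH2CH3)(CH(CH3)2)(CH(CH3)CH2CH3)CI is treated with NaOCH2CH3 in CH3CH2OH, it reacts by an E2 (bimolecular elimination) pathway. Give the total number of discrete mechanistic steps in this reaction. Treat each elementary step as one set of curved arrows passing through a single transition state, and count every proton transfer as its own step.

1

Step 1: Concerted anti-periplanar elimination: CH3CH2O⁻ abstracts a β-H while I⁻ leaves, and the C–H electrons become the new C=C π bond — all in a single transition state.
Total: 1 elementary step.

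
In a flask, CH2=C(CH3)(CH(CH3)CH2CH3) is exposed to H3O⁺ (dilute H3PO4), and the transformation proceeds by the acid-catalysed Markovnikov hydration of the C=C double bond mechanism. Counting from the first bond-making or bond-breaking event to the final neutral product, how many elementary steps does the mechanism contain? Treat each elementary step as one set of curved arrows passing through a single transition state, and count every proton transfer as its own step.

3

Step 1: Electrophilic addition begins with the π(C=C) electrons forming a bond to the proton of H3O⁺. Following Markovnikov's rule, the resulting cation is tertiary. H2O is released.
(No 1,2-shift: no single shift to an adjacent carbon would give a more stable cation.)
Step 2: Water acts as the nucleophile: an oxygen lone pair bonds to the cationic carbon, giving an oxonium-ion intermediate.
Step 3: Deprotonation of the oxonium ion by a water molecule delivers the neutral alcohol and regenerates the acid catalyst.
Total: 3 elementary steps.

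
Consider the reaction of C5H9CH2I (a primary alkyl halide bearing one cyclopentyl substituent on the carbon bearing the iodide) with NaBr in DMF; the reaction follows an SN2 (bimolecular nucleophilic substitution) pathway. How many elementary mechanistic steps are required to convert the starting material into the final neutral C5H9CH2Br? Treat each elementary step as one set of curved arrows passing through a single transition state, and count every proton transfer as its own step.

Step 1: Br⁻ attacks the back face of the α-carbon while I⁻ departs with the C–I bonding pair — a single concerted displacement through a pentacoordinate transition state.
Total: 1 elementary step.

1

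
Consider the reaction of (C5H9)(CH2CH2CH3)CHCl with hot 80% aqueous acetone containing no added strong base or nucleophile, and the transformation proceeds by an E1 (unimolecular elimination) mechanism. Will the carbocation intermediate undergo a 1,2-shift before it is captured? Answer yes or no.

The first-formed carbocation is secondary.
The adjacent cyclopentyl carbon already bears 2 other carbon substituents and has a hydrogen to migrate; after a 1,2-hydride shift from that carbon the positive charge sits on a tertiary centre.
Tertiary is more stable than secondary, so the shift occurs.

yes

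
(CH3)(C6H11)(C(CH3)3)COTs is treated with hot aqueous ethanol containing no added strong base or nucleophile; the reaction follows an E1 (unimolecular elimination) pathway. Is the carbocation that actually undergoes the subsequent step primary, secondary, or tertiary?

Step 1: Unassisted departure of TsO⁻ (taking the C–O bonding pair) generates a tertiary carbocation.
No single 1,2-shift to an adjacent carbon would give a more-substituted cation, so no rearrangement occurs.

tertiary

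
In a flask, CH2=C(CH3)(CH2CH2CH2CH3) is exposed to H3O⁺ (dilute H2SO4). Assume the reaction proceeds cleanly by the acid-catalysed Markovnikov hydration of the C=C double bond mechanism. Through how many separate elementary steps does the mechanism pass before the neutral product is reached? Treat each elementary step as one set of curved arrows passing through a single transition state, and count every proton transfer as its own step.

3

Step 1: The π electrons of the C=C bond attack a proton of H3O⁺; Markovnikov addition places the new C–H on the less-substituted alkene carbon, so the positive charge ends up on the more-substituted carbon — a tertiary carbocation. H2O is released.
(No 1,2-shift: no single shift to an adjacent carbon would give a more stable cation.)
Step 2: Water acts as the nucleophile: an oxygen lone pair bonds to the cationic carbon, giving an oxonium-ion intermediate.
Step 3: Proton transfer from the O–H of the oxonium ion to H2O completes the catalytic cycle and yields the alcohol.
Total: 3 elementary steps.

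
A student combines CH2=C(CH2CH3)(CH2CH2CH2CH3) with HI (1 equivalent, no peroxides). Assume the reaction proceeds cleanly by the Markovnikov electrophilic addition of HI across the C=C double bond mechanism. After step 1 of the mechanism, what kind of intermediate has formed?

Step 1: Protonation of the alkene by HI: the π bond acts as the nucleophile and picks up H⁺, giving the more stable (Markovnikov) tertiary carbocation. The H–I bond breaks heterolytically, releasing I⁻.
After step 1 the species present is a tertiary carbocation.

tertiary carbocation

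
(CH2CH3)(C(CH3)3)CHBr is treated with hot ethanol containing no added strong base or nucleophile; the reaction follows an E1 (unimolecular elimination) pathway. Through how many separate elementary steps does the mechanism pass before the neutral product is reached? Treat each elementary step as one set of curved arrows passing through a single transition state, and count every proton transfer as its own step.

Step 1: The C–Br bond breaks with both electrons going to the bromide; Br⁻ leaves and a secondary carbocation remains.
Step 2: A 1,2-methyl shift from the adjacent tert-butyl carbon moves the positive charge from the secondary centre to an adjacent carbon, generating a more stable tertiary carbocation.
Step 3: An ethanol molecule (solvent) deprotonates a β-carbon; as the C–H bond breaks, those electrons form the new alkene π bond.
Total: 3 elementary steps.

3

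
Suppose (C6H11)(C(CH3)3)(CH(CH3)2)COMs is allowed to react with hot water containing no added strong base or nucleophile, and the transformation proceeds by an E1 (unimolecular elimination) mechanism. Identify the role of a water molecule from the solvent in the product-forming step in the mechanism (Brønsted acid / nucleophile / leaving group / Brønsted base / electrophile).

Step 2: Loss of a β-proton to a water molecule of the solvent: the C–H bonding pair collapses toward the cationic carbon to form the C=C π bond, yielding the alkene.
A water molecule from the solvent in the product-forming step accepts a proton in a proton-transfer step — a Brønsted base.

Brønsted base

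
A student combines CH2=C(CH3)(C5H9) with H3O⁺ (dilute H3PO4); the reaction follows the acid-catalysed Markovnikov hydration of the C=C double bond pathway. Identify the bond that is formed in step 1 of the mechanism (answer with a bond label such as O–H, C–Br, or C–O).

Step 1: The π electrons of the C=C bond attack a proton of H3O⁺; Markovnikov addition places the new C–H on the less-substituted alkene carbon, so the positive charge ends up on the more-substituted carbon — a tertiary carbocation. H2O is released.
The bond formed in this step is the C–H bond.

C–H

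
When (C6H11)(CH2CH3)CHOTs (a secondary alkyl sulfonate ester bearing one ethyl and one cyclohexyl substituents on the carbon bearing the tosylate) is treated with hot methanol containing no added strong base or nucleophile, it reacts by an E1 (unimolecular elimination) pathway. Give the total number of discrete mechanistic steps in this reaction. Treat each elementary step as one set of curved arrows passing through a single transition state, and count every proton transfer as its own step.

Step 1: Rate-determining heterolysis of the C–O bond gives TsO⁻ and a secondary carbocation.
Step 2: Carbocation rearrangement: a 1,2-hydride shift from the adjacent cyclohexyl carbon converts the initially-formed secondary cation into the more stable tertiary cation.
Step 3: A methanol molecule (solvent) deprotonates a β-carbon; as the C–H bond breaks, those electrons form the new alkene π bond.
Total: 3 elementary steps.

3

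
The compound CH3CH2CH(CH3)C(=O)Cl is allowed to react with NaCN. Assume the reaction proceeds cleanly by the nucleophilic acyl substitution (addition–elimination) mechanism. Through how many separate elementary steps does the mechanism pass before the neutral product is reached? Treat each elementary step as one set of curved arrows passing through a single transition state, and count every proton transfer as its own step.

2

Step 1: A lone pair on the C of CN⁻ attacks the electrophilic acyl carbon; the π(C=O) electrons move onto oxygen, giving a tetrahedral intermediate.
Step 2: Collapse of the tetrahedral intermediate: the alkoxide oxygen pushes its lone pair back to re-form C=O while Cl⁻ leaves.
Total: 2 elementary steps.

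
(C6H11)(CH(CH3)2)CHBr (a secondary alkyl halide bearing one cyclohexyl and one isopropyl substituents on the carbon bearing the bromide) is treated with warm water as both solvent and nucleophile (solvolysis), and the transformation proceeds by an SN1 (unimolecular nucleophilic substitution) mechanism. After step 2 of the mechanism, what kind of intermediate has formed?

tertiary carbocation

Step 1: Ionisation: the C–Br σ-bond cleaves heterolytically; both bonding electrons depart with Br⁻, leaving a secondary carbocation at the α-carbon.
Step 2: A 1,2-hydride shift from the adjacent cyclohexyl carbon moves the positive charge from the secondary centre to an adjacent carbon, generating a more stable tertiary carbocation.
After step 2 the species present is a tertiary carbocation.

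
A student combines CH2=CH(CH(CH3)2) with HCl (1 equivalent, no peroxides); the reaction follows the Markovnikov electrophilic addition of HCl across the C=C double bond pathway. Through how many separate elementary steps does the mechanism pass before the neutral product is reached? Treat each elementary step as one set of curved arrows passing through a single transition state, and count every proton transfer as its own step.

Step 1: Protonation of the alkene by HCl: the π bond acts as the nucleophile and picks up H⁺, giving the more stable (Markovnikov) secondary carbocation. The H–Cl bond breaks heterolytically, releasing Cl⁻.
Step 2: A hydride (H with its bonding pair) migrates from the adjacent isopropyl carbon to the cationic centre — a 1,2-hydride shift — upgrading the secondary cation to a tertiary one.
Step 3: Nucleophilic attack by Cl⁻ on the carbocation completes the addition, giving R–Cl.
Total: 3 elementary steps.

3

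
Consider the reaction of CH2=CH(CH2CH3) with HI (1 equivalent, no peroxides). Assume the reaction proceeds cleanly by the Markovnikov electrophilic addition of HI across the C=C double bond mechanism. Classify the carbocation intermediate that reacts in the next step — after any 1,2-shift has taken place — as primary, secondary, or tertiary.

secondary

Step 1: Protonation of the alkene by HI: the π bond acts as the nucleophile and picks up H⁺, giving the more stable (Markovnikov) secondary carbocation. The H–I bond breaks heterolytically, releasing I⁻.
No single 1,2-shift to an adjacent carbon would give a more-substituted cation, so no rearrangement occurs.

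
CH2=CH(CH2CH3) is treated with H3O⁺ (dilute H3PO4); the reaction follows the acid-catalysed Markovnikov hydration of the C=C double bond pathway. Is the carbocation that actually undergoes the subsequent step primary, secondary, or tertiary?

secondary

Step 1: The π electrons of the C=C bond attack a proton of H3O⁺; Markovnikov addition places the new C–H on the less-substituted alkene carbon, so the positive charge ends up on the more-substituted carbon — a secondary carbocation. H2O is released.
No single 1,2-shift to an adjacent carbon would give a more-substituted cation, so no rearrangement occurs.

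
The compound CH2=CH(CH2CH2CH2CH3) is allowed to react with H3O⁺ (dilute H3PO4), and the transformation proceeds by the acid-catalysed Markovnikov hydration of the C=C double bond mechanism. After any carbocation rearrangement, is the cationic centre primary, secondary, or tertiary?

secondary

Step 1: Protonation of the alkene by H3O⁺: the π bond acts as the nucleophile and picks up H⁺, giving the more stable (Markovnikov) secondary carbocation. H2O is released.
No single 1,2-shift to an adjacent carbon would give a more-substituted cation, so no rearrangement occurs.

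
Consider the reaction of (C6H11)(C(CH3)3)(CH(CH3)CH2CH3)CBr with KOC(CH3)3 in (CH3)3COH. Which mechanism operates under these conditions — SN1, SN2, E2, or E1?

E2

Conditions: a strong/bulky base with a tertiary substrate bearing a β-hydrogen.
These conditions are the textbook signature of the E2 pathway.
A strong (often hindered) base removes a β-H in concert with loss of the leaving group — bimolecular elimination.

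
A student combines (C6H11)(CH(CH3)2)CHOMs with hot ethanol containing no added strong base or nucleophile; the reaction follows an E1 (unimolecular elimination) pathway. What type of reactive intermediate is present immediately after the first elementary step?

secondary carbocation

Step 1: Rate-determining heterolysis of the C–O bond gives MsO⁻ and a secondary carbocation.
After step 1 the species present is a secondary carbocation.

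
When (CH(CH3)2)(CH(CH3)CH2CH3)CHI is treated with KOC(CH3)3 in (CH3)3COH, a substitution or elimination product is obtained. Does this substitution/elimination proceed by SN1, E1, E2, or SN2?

Conditions: a strong/bulky base with a secondary substrate bearing a β-hydrogen.
These conditions are the textbook signature of the E2 pathway.
A strong (often hindered) base removes a β-H in concert with loss of the leaving group — bimolecular elimination.

E2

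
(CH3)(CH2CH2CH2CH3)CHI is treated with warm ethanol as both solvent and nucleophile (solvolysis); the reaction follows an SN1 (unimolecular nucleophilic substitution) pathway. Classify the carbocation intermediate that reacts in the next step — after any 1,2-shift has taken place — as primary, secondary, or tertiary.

Step 1: Unassisted departure of I⁻ (taking the C–I bonding pair) generates a secondary carbocation.
No single 1,2-shift to an adjacent carbon would give a more-substituted cation, so no rearrangement occurs.

secondary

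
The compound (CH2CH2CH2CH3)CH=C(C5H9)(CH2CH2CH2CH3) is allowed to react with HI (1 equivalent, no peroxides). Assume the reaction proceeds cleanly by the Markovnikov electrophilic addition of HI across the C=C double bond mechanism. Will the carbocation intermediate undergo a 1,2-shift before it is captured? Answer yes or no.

The first-formed carbocation is tertiary.
No single 1,2-shift to an adjacent carbon would produce a more-substituted cation than the one already present, so no rearrangement occurs.

no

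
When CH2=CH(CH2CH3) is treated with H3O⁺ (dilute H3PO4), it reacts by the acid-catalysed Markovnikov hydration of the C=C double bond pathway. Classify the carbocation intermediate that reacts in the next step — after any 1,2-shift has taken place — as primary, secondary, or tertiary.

secondary

Step 1: Electrophilic addition begins with the π(C=C) electrons forming a bond to the proton of H3O⁺. Following Markovnikov's rule, the resulting cation is secondary. H2O is released.
No single 1,2-shift to an adjacent carbon would give a more-substituted cation, so no rearrangement occurs.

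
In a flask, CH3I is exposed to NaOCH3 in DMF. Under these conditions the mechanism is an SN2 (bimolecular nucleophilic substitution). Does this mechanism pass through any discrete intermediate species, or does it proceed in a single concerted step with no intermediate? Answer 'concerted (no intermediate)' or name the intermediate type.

concerted (no intermediate)

The methoxide nucleophile donates a lone pair from O to the α-carbon in a backside attack; simultaneously the C–I σ-bond breaks and both of its electrons leave with I⁻. One concerted step with inversion of configuration.
All bond changes occur in one transition state; no discrete intermediate is formed.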